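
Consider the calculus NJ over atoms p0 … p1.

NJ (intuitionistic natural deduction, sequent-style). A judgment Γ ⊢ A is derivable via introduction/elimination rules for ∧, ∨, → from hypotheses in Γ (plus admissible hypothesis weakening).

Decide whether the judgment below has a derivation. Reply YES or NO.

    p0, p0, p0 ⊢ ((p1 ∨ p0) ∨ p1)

Derivation trace:
[Wk] p0, p0, p0 ⊢ ((p1 ∨ p0) ∨ p1)
  [∨I₁] p0, p0 ⊢ ((p1 ∨ p0) ∨ p1)
    [Wk] p0, p0 ⊢ (p1 ∨ p0)
      [∨I₂] p0 ⊢ (p1 ∨ p0)
        [Ax] p0 ⊢ p0

Result: YES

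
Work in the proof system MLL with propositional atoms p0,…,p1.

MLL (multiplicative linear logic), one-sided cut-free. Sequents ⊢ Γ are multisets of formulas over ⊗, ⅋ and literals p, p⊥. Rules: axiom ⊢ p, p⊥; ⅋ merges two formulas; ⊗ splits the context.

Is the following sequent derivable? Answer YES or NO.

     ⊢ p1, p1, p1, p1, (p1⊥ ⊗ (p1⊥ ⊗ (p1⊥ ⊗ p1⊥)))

Derivation trace:
[⊗]  ⊢ p1, p1, p1, p1, (p1⊥ ⊗ (p1⊥ ⊗ (p1⊥ ⊗ p1⊥)))
  [Ax]  ⊢ p1, p1⊥
  [⊗]  ⊢ p1, p1, p1, (p1⊥ ⊗ (p1⊥ ⊗ p1⊥))
    [Ax]  ⊢ p1, p1⊥
    [⊗]  ⊢ p1, p1, (p1⊥ ⊗ p1⊥)
      [Ax]  ⊢ p1, p1⊥
      [Ax]  ⊢ p1, p1⊥

Result: YES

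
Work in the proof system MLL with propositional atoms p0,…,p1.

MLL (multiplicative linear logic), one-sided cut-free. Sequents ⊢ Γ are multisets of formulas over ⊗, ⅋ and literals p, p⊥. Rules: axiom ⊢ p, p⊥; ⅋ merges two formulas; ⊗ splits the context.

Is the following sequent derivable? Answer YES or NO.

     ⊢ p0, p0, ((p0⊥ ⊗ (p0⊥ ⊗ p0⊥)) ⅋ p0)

Derivation (root first):
[⅋]  ⊢ p0, p0, ((p0⊥ ⊗ (p0⊥ ⊗ p0⊥)) ⅋ p0)
  [⊗]  ⊢ p0, p0, p0, (p0⊥ ⊗ (p0⊥ ⊗ p0⊥))
    [Ax]  ⊢ p0, p0⊥
    [⊗]  ⊢ p0, p0, (p0⊥ ⊗ p0⊥)
      [Ax]  ⊢ p0, p0⊥
      [Ax]  ⊢ p0, p0⊥

Result: YES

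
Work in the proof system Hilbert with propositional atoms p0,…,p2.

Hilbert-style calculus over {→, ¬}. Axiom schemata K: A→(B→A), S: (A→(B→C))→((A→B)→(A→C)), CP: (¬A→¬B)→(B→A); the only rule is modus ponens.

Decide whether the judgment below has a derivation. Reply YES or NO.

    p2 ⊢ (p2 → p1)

Truth-table refutation:
  v=000: Γ:[p2=F] Δ:[(p2 → p1)=T] refutes=False
  v=001: Γ:[p2=T] Δ:[(p2 → p1)=F] refutes=True  ← countermodel

Result: NO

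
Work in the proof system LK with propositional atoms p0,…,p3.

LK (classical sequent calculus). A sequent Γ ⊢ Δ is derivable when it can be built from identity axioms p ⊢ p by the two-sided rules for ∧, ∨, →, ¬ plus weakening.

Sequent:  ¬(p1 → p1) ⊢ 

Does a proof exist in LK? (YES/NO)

Proof tree:
[¬L] ¬(p1 → p1) ⊢ 
  [→R]  ⊢ (p1 → p1)
    [Ax] p1 ⊢ p1

Result: YES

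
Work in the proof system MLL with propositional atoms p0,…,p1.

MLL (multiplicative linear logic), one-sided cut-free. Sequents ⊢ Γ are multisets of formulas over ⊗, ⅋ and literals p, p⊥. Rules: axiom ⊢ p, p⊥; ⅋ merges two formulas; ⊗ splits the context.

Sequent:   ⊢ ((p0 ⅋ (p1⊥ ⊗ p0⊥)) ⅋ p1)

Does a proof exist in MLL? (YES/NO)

Proof tree:
[⅋]  ⊢ ((p0 ⅋ (p1⊥ ⊗ p0⊥)) ⅋ p1)
  [⅋]  ⊢ p1, (p0 ⅋ (p1⊥ ⊗ p0⊥))
    [⊗]  ⊢ p1, p0, (p1⊥ ⊗ p0⊥)
      [Ax]  ⊢ p1, p1⊥
      [Ax]  ⊢ p0, p0⊥

Result: YES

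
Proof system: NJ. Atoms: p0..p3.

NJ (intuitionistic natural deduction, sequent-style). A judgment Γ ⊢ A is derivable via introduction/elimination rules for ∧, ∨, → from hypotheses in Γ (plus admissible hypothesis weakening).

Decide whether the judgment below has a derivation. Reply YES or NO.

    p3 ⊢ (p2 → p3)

Proof tree:
[→I] p3 ⊢ (p2 → p3)
  [Wk] p3, p2 ⊢ p3
    [Ax] p3 ⊢ p3

Result: YES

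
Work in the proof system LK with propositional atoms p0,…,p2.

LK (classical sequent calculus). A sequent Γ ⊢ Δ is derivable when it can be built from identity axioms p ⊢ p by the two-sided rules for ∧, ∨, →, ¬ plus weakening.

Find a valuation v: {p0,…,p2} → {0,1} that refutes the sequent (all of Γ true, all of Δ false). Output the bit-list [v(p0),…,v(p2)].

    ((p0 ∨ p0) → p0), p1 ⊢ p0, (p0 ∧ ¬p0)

Search for a countermodel by truth-table:
  v=000: Γ:[((p0 ∨ p0) → p0)=T, p1=F] Δ:[p0=F, (p0 ∧ ¬p0)=F] refutes=False
  v=001: Γ:[((p0 ∨ p0) → p0)=T, p1=F] Δ:[p0=F, (p0 ∧ ¬p0)=F] refutes=False
  v=010: Γ:[((p0 ∨ p0) → p0)=T, p1=T] Δ:[p0=F, (p0 ∧ ¬p0)=F] refutes=True  ← countermodel

Result: [0, 1, 0]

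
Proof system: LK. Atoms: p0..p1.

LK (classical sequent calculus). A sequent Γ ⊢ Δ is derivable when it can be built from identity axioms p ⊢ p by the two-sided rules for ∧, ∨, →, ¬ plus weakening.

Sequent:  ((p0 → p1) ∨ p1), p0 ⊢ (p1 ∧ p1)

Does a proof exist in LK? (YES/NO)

Derivation trace:
[∧R] ((p0 → p1) ∨ p1), p0 ⊢ (p1 ∧ p1)
  [∨L] p0, ((p0 → p1) ∨ p1) ⊢ p1
    [→L] p0, (p0 → p1) ⊢ p1
      [WL] p0, p0 ⊢ p0
        [Ax] p0 ⊢ p0
      [Ax] p1 ⊢ p1
    [Ax] p1 ⊢ p1
  [∨L] p0, ((p0 → p1) ∨ p1) ⊢ p1
    [→L] p0, (p0 → p1) ⊢ p1
      [WL] p0, p0 ⊢ p0
        [Ax] p0 ⊢ p0
      [Ax] p1 ⊢ p1
    [Ax] p1 ⊢ p1

Result: YES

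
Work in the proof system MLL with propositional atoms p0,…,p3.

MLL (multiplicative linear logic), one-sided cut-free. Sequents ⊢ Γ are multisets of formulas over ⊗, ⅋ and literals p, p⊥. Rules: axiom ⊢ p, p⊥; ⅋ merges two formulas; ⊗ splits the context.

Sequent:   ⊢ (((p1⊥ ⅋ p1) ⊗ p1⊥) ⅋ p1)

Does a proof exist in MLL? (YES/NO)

Derivation (root first):
[⅋]  ⊢ (((p1⊥ ⅋ p1) ⊗ p1⊥) ⅋ p1)
  [⊗]  ⊢ p1, ((p1⊥ ⅋ p1) ⊗ p1⊥)
    [⅋]  ⊢ (p1⊥ ⅋ p1)
      [Ax]  ⊢ p1, p1⊥
    [Ax]  ⊢ p1, p1⊥

Result: YES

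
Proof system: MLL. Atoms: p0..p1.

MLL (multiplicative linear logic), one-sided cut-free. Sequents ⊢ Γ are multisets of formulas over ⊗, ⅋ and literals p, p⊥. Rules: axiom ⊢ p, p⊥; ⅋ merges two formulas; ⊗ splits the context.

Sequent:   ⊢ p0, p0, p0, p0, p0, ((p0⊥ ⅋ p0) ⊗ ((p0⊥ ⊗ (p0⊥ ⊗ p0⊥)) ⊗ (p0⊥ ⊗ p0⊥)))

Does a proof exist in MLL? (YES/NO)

Derivation (root first):
[⊗]  ⊢ p0, p0, p0, p0, p0, ((p0⊥ ⅋ p0) ⊗ ((p0⊥ ⊗ (p0⊥ ⊗ p0⊥)) ⊗ (p0⊥ ⊗ p0⊥)))
  [⅋]  ⊢ (p0⊥ ⅋ p0)
    [Ax]  ⊢ p0, p0⊥
  [⊗]  ⊢ p0, p0, p0, p0, p0, ((p0⊥ ⊗ (p0⊥ ⊗ p0⊥)) ⊗ (p0⊥ ⊗ p0⊥))
    [⊗]  ⊢ p0, p0, p0, (p0⊥ ⊗ (p0⊥ ⊗ p0⊥))
      [Ax]  ⊢ p0, p0⊥
      [⊗]  ⊢ p0, p0, (p0⊥ ⊗ p0⊥)
        [Ax]  ⊢ p0, p0⊥
        [Ax]  ⊢ p0, p0⊥
    [⊗]  ⊢ p0, p0, (p0⊥ ⊗ p0⊥)
      [Ax]  ⊢ p0, p0⊥
      [Ax]  ⊢ p0, p0⊥

Result: YES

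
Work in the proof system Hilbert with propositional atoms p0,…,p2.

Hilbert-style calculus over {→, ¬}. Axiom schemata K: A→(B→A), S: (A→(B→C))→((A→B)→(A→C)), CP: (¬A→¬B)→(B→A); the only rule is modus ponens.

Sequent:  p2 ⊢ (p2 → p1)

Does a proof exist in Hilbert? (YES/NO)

Enumerate valuations to refute Γ ⊢ Δ:
  v=000: Γ:[p2=F] Δ:[(p2 → p1)=T] refutes=False
  v=001: Γ:[p2=T] Δ:[(p2 → p1)=F] refutes=True  ← countermodel

Result: NO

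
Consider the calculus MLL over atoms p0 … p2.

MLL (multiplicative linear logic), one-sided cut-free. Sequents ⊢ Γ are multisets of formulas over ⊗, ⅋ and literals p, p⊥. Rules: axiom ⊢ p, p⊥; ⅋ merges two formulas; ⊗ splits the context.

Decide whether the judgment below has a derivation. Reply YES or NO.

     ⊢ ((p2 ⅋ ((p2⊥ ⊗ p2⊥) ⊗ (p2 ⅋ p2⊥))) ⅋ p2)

Derivation trace:
[⅋]  ⊢ ((p2 ⅋ ((p2⊥ ⊗ p2⊥) ⊗ (p2 ⅋ p2⊥))) ⅋ p2)
  [⅋]  ⊢ p2, (p2 ⅋ ((p2⊥ ⊗ p2⊥) ⊗ (p2 ⅋ p2⊥)))
    [⊗]  ⊢ p2, p2, ((p2⊥ ⊗ p2⊥) ⊗ (p2 ⅋ p2⊥))
      [⊗]  ⊢ p2, p2, (p2⊥ ⊗ p2⊥)
        [Ax]  ⊢ p2, p2⊥
        [Ax]  ⊢ p2, p2⊥
      [⅋]  ⊢ (p2 ⅋ p2⊥)
        [Ax]  ⊢ p2, p2⊥

Result: YES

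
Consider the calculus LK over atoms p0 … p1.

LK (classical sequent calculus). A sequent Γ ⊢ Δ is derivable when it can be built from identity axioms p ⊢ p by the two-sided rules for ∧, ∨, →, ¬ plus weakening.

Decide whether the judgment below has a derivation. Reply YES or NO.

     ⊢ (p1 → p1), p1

Proof tree:
[WR]  ⊢ (p1 → p1), p1
  [→R]  ⊢ (p1 → p1)
    [Ax] p1 ⊢ p1

Result: YES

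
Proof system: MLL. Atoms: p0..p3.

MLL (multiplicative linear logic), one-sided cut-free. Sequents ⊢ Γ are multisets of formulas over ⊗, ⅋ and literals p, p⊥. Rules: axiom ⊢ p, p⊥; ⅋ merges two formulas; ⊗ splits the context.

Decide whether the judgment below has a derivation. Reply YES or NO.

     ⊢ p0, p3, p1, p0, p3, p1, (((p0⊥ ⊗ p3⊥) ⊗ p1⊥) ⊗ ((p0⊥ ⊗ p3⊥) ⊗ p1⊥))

Derivation trace:
[⊗]  ⊢ p0, p3, p1, p0, p3, p1, (((p0⊥ ⊗ p3⊥) ⊗ p1⊥) ⊗ ((p0⊥ ⊗ p3⊥) ⊗ p1⊥))
  [⊗]  ⊢ p0, p3, p1, ((p0⊥ ⊗ p3⊥) ⊗ p1⊥)
    [⊗]  ⊢ p0, p3, (p0⊥ ⊗ p3⊥)
      [Ax]  ⊢ p0, p0⊥
      [Ax]  ⊢ p3, p3⊥
    [Ax]  ⊢ p1, p1⊥
  [⊗]  ⊢ p0, p3, p1, ((p0⊥ ⊗ p3⊥) ⊗ p1⊥)
    [⊗]  ⊢ p0, p3, (p0⊥ ⊗ p3⊥)
      [Ax]  ⊢ p0, p0⊥
      [Ax]  ⊢ p3, p3⊥
    [Ax]  ⊢ p1, p1⊥

Result: YES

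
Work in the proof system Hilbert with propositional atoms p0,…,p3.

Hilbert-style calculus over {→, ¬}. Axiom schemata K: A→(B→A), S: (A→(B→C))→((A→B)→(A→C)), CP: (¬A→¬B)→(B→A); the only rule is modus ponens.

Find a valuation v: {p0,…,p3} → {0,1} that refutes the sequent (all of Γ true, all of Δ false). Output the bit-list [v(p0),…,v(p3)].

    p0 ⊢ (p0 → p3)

Search for a countermodel by truth-table:
  v=0000: Γ:[p0=F] Δ:[(p0 → p3)=T] refutes=False
  v=0001: Γ:[p0=F] Δ:[(p0 → p3)=T] refutes=False
  v=0010: Γ:[p0=F] Δ:[(p0 → p3)=T] refutes=False
  v=0011: Γ:[p0=F] Δ:[(p0 → p3)=T] refutes=False
  v=0100: Γ:[p0=F] Δ:[(p0 → p3)=T] refutes=False
  v=0101: Γ:[p0=F] Δ:[(p0 → p3)=T] refutes=False
  v=0110: Γ:[p0=F] Δ:[(p0 → p3)=T] refutes=False
  v=0111: Γ:[p0=F] Δ:[(p0 → p3)=T] refutes=False
  v=1000: Γ:[p0=T] Δ:[(p0 → p3)=F] refutes=True  ← countermodel

Result: [1, 0, 0, 0]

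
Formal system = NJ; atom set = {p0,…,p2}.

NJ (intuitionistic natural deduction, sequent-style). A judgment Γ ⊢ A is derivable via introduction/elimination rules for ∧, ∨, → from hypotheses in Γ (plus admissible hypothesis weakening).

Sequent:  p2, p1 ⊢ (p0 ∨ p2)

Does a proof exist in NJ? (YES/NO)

Derivation (root first):
[∨I₂] p2, p1 ⊢ (p0 ∨ p2)
  [Wk] p2, p1 ⊢ p2
    [Ax] p2 ⊢ p2

Result: YES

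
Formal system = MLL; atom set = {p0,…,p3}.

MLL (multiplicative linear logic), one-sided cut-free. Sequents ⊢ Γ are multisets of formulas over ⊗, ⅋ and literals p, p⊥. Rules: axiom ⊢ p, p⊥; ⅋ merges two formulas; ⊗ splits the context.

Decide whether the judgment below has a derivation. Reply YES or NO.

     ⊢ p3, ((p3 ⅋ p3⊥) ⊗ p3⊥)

Derivation trace:
[⊗]  ⊢ p3, ((p3 ⅋ p3⊥) ⊗ p3⊥)
  [⅋]  ⊢ (p3 ⅋ p3⊥)
    [Ax]  ⊢ p3, p3⊥
  [Ax]  ⊢ p3, p3⊥

Result: YES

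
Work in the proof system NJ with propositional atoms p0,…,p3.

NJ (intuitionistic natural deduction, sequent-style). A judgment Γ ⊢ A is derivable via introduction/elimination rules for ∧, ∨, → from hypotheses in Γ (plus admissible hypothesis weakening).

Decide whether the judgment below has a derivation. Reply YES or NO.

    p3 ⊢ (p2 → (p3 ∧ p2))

Derivation (root first):
[→I] p3 ⊢ (p2 → (p3 ∧ p2))
  [∧I] p2, p3 ⊢ (p3 ∧ p2)
    [Ax] p3 ⊢ p3
    [Ax] p2 ⊢ p2

Result: YES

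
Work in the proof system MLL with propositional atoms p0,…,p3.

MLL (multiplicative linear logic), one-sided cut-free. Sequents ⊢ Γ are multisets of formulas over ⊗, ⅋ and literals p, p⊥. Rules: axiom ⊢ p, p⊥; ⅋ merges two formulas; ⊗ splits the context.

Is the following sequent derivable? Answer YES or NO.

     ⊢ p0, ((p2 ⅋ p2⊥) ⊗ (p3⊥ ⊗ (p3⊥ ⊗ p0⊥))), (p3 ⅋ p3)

Proof tree:
[⅋]  ⊢ p0, ((p2 ⅋ p2⊥) ⊗ (p3⊥ ⊗ (p3⊥ ⊗ p0⊥))), (p3 ⅋ p3)
  [⊗]  ⊢ p3, p3, p0, ((p2 ⅋ p2⊥) ⊗ (p3⊥ ⊗ (p3⊥ ⊗ p0⊥)))
    [⅋]  ⊢ (p2 ⅋ p2⊥)
      [Ax]  ⊢ p2, p2⊥
    [⊗]  ⊢ p3, p3, p0, (p3⊥ ⊗ (p3⊥ ⊗ p0⊥))
      [Ax]  ⊢ p3, p3⊥
      [⊗]  ⊢ p3, p0, (p3⊥ ⊗ p0⊥)
        [Ax]  ⊢ p3, p3⊥
        [Ax]  ⊢ p0, p0⊥

Result: YES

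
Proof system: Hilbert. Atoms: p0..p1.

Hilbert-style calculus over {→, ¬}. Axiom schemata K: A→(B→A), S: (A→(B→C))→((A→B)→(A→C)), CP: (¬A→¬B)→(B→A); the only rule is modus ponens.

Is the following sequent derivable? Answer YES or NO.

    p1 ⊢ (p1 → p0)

Search for a countermodel by truth-table:
  v=00: Γ:[p1=F] Δ:[(p1 → p0)=T] refutes=False
  v=01: Γ:[p1=T] Δ:[(p1 → p0)=F] refutes=True  ← countermodel

Result: NO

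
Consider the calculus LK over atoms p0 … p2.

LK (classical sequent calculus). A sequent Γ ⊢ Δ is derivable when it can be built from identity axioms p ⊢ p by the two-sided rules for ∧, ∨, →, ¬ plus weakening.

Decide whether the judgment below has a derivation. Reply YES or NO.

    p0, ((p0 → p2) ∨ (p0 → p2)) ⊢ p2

Derivation (root first):
[∨L] p0, ((p0 → p2) ∨ (p0 → p2)) ⊢ p2
  [→L] p0, (p0 → p2) ⊢ p2
    [Ax] p0 ⊢ p0
    [Ax] p2 ⊢ p2
  [→L] p0, (p0 → p2) ⊢ p2
    [Ax] p0 ⊢ p0
    [Ax] p2 ⊢ p2

Result: YES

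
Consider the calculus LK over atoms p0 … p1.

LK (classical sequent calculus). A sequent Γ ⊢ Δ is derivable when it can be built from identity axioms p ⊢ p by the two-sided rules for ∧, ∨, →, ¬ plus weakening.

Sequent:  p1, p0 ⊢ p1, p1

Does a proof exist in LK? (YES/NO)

Derivation trace:
[WR] p1, p0 ⊢ p1, p1
  [WL] p1, p0 ⊢ p1
    [Ax] p1 ⊢ p1

Result: YES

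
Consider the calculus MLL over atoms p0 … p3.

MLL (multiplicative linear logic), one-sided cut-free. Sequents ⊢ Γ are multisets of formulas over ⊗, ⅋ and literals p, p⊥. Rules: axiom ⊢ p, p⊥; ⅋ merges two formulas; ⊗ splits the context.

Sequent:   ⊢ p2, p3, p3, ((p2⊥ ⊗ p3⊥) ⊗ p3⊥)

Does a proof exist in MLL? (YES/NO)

Proof tree:
[⊗]  ⊢ p2, p3, p3, ((p2⊥ ⊗ p3⊥) ⊗ p3⊥)
  [⊗]  ⊢ p2, p3, (p2⊥ ⊗ p3⊥)
    [Ax]  ⊢ p2, p2⊥
    [Ax]  ⊢ p3, p3⊥
  [Ax]  ⊢ p3, p3⊥

Result: YES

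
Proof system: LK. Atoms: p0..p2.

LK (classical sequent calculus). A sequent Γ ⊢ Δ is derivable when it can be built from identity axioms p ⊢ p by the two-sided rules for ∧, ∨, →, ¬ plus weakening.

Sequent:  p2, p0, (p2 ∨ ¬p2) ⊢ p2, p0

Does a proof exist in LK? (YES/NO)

Derivation trace:
[WR] p2, p0, (p2 ∨ ¬p2) ⊢ p2, p0
  [∨L] p2, p0, (p2 ∨ ¬p2) ⊢ p2
    [WL] p2, p0, p2 ⊢ p2
      [WL] p2, p0 ⊢ p2
        [Ax] p2 ⊢ p2
    [¬L] p2, ¬p2 ⊢ 
      [Ax] p2 ⊢ p2

Result: YES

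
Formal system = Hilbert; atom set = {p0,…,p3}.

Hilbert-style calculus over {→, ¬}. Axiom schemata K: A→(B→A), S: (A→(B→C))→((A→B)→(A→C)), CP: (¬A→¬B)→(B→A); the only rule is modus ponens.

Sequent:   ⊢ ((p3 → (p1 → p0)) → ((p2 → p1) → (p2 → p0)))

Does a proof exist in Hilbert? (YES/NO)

Truth-table refutation:
  v=0000: Γ:[] Δ:[((p3 → (p1 → p0)) → ((p2 → p1) → (p2 → p0)))=T] refutes=False
  v=0001: Γ:[] Δ:[((p3 → (p1 → p0)) → ((p2 → p1) → (p2 → p0)))=T] refutes=False
  v=0010: Γ:[] Δ:[((p3 → (p1 → p0)) → ((p2 → p1) → (p2 → p0)))=T] refutes=False
  v=0011: Γ:[] Δ:[((p3 → (p1 → p0)) → ((p2 → p1) → (p2 → p0)))=T] refutes=False
  v=0100: Γ:[] Δ:[((p3 → (p1 → p0)) → ((p2 → p1) → (p2 → p0)))=T] refutes=False
  v=0101: Γ:[] Δ:[((p3 → (p1 → p0)) → ((p2 → p1) → (p2 → p0)))=T] refutes=False
  v=0110: Γ:[] Δ:[((p3 → (p1 → p0)) → ((p2 → p1) → (p2 → p0)))=F] refutes=True  ← countermodel

Result: NO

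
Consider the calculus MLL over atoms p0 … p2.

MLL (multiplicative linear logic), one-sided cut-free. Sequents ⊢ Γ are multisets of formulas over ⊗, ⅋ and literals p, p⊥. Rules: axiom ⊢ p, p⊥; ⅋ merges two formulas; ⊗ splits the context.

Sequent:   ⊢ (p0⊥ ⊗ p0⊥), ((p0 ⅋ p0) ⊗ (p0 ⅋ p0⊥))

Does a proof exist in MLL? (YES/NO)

Derivation (root first):
[⊗]  ⊢ (p0⊥ ⊗ p0⊥), ((p0 ⅋ p0) ⊗ (p0 ⅋ p0⊥))
  [⅋]  ⊢ (p0⊥ ⊗ p0⊥), (p0 ⅋ p0)
    [⊗]  ⊢ p0, p0, (p0⊥ ⊗ p0⊥)
      [Ax]  ⊢ p0, p0⊥
      [Ax]  ⊢ p0, p0⊥
  [⅋]  ⊢ (p0 ⅋ p0⊥)
    [Ax]  ⊢ p0, p0⊥

Result: YES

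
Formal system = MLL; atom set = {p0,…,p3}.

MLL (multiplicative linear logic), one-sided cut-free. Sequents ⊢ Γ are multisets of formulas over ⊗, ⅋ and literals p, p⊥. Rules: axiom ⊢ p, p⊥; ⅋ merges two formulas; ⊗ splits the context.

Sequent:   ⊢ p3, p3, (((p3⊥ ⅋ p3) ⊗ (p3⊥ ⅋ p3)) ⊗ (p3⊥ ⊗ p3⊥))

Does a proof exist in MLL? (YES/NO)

Derivation (root first):
[⊗]  ⊢ p3, p3, (((p3⊥ ⅋ p3) ⊗ (p3⊥ ⅋ p3)) ⊗ (p3⊥ ⊗ p3⊥))
  [⊗]  ⊢ ((p3⊥ ⅋ p3) ⊗ (p3⊥ ⅋ p3))
    [⅋]  ⊢ (p3⊥ ⅋ p3)
      [Ax]  ⊢ p3, p3⊥
    [⅋]  ⊢ (p3⊥ ⅋ p3)
      [Ax]  ⊢ p3, p3⊥
  [⊗]  ⊢ p3, p3, (p3⊥ ⊗ p3⊥)
    [Ax]  ⊢ p3, p3⊥
    [Ax]  ⊢ p3, p3⊥

Result: YES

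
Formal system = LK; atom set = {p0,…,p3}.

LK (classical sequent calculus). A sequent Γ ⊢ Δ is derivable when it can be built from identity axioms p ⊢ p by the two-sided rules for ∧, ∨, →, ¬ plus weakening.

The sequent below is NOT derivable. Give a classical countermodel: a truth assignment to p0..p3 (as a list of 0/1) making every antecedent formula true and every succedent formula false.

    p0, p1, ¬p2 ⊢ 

Enumerate valuations to refute Γ ⊢ Δ:
  v=0000: Γ:[p0=F, p1=F, ¬p2=T] Δ:[] refutes=False
  v=0001: Γ:[p0=F, p1=F, ¬p2=T] Δ:[] refutes=False
  v=0010: Γ:[p0=F, p1=F, ¬p2=F] Δ:[] refutes=False
  v=0011: Γ:[p0=F, p1=F, ¬p2=F] Δ:[] refutes=False
  v=0100: Γ:[p0=F, p1=T, ¬p2=T] Δ:[] refutes=False
  v=0101: Γ:[p0=F, p1=T, ¬p2=T] Δ:[] refutes=False
  v=0110: Γ:[p0=F, p1=T, ¬p2=F] Δ:[] refutes=False
  v=0111: Γ:[p0=F, p1=T, ¬p2=F] Δ:[] refutes=False
  v=1000: Γ:[p0=T, p1=F, ¬p2=T] Δ:[] refutes=False
  v=1001: Γ:[p0=T, p1=F, ¬p2=T] Δ:[] refutes=False
  v=1010: Γ:[p0=T, p1=F, ¬p2=F] Δ:[] refutes=False
  v=1011: Γ:[p0=T, p1=F, ¬p2=F] Δ:[] refutes=False
  v=1100: Γ:[p0=T, p1=T, ¬p2=T] Δ:[] refutes=True  ← countermodel

Result: [1, 1, 0, 0]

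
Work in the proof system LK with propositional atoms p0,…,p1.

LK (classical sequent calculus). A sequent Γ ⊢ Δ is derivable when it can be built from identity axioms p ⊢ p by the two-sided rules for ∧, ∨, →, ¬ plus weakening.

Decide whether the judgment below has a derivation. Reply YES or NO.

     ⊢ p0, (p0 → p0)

Proof tree:
[→R]  ⊢ p0, (p0 → p0)
  [WR] p0 ⊢ p0, p0
    [Ax] p0 ⊢ p0

Result: YES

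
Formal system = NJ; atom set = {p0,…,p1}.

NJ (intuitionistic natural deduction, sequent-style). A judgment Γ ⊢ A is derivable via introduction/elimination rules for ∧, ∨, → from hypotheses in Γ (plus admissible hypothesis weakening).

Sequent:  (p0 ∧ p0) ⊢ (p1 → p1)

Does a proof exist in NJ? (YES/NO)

Derivation (root first):
[Wk] (p0 ∧ p0) ⊢ (p1 → p1)
  [→I]  ⊢ (p1 → p1)
    [Ax] p1 ⊢ p1

Result: YES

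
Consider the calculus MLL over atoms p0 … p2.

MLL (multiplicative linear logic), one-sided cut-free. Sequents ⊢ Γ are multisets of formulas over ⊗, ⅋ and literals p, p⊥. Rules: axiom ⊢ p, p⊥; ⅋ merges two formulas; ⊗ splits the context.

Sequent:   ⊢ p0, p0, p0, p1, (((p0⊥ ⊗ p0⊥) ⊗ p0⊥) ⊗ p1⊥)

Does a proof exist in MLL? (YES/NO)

Derivation (root first):
[⊗]  ⊢ p0, p0, p0, p1, (((p0⊥ ⊗ p0⊥) ⊗ p0⊥) ⊗ p1⊥)
  [⊗]  ⊢ p0, p0, p0, ((p0⊥ ⊗ p0⊥) ⊗ p0⊥)
    [⊗]  ⊢ p0, p0, (p0⊥ ⊗ p0⊥)
      [Ax]  ⊢ p0, p0⊥
      [Ax]  ⊢ p0, p0⊥
    [Ax]  ⊢ p0, p0⊥
  [Ax]  ⊢ p1, p1⊥

Result: YES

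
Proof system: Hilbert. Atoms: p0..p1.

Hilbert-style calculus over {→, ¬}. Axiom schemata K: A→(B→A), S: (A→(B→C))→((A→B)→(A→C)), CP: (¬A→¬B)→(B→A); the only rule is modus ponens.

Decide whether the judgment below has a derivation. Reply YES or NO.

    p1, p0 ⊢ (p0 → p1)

Derivation (root first):
[MP] p1, p0 ⊢ (p0 → p1)
  [K]  ⊢ (p1 → (p0 → p1))
  [MP] p1, p0 ⊢ p1
    [MP] p1 ⊢ (p0 → p1)
      [K]  ⊢ (p1 → (p0 → p1))
      [Hyp] p1 ⊢ p1
    [Hyp] p0 ⊢ p0

Result: YES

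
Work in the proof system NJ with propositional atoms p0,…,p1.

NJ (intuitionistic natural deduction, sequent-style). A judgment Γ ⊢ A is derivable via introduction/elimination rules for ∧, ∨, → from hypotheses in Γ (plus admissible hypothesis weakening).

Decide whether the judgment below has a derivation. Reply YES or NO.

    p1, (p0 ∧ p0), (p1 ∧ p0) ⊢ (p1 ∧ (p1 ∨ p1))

Derivation (root first):
[Wk] p1, (p0 ∧ p0), (p1 ∧ p0) ⊢ (p1 ∧ (p1 ∨ p1))
  [∧I] p1, (p0 ∧ p0) ⊢ (p1 ∧ (p1 ∨ p1))
    [Ax] p1 ⊢ p1
    [∨I₁] p1, (p0 ∧ p0) ⊢ (p1 ∨ p1)
      [Wk] p1, (p0 ∧ p0) ⊢ p1
        [Ax] p1 ⊢ p1

Result: YES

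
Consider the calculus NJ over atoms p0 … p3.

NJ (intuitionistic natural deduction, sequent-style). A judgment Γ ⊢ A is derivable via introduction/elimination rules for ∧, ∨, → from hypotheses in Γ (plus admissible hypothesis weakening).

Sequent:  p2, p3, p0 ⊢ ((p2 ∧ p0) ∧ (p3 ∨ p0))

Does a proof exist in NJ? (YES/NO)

Derivation trace:
[∧I] p2, p3, p0 ⊢ ((p2 ∧ p0) ∧ (p3 ∨ p0))
  [∧I] p2, p0 ⊢ (p2 ∧ p0)
    [Ax] p2 ⊢ p2
    [Ax] p0 ⊢ p0
  [∨I₁] p3 ⊢ (p3 ∨ p0)
    [Ax] p3 ⊢ p3

Result: YES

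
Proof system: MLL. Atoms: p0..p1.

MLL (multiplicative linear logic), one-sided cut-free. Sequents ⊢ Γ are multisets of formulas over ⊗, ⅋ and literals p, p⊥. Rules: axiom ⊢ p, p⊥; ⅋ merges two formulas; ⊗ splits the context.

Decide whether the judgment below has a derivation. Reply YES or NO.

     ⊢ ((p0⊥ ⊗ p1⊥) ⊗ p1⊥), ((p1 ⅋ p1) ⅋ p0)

Derivation (root first):
[⅋]  ⊢ ((p0⊥ ⊗ p1⊥) ⊗ p1⊥), ((p1 ⅋ p1) ⅋ p0)
  [⅋]  ⊢ p0, ((p0⊥ ⊗ p1⊥) ⊗ p1⊥), (p1 ⅋ p1)
    [⊗]  ⊢ p0, p1, p1, ((p0⊥ ⊗ p1⊥) ⊗ p1⊥)
      [⊗]  ⊢ p0, p1, (p0⊥ ⊗ p1⊥)
        [Ax]  ⊢ p0, p0⊥
        [Ax]  ⊢ p1, p1⊥
      [Ax]  ⊢ p1, p1⊥

Result: YES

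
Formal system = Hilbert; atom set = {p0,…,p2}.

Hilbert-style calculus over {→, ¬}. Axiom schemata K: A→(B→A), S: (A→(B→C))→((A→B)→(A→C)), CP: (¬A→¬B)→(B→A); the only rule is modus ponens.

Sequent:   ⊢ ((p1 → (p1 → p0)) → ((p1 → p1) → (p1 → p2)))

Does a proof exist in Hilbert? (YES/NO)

Truth-table refutation:
  v=000: Γ:[] Δ:[((p1 → (p1 → p0)) → ((p1 → p1) → (p1 → p2)))=T] refutes=False
  v=001: Γ:[] Δ:[((p1 → (p1 → p0)) → ((p1 → p1) → (p1 → p2)))=T] refutes=False
  v=010: Γ:[] Δ:[((p1 → (p1 → p0)) → ((p1 → p1) → (p1 → p2)))=T] refutes=False
  v=011: Γ:[] Δ:[((p1 → (p1 → p0)) → ((p1 → p1) → (p1 → p2)))=T] refutes=False
  v=100: Γ:[] Δ:[((p1 → (p1 → p0)) → ((p1 → p1) → (p1 → p2)))=T] refutes=False
  v=101: Γ:[] Δ:[((p1 → (p1 → p0)) → ((p1 → p1) → (p1 → p2)))=T] refutes=False
  v=110: Γ:[] Δ:[((p1 → (p1 → p0)) → ((p1 → p1) → (p1 → p2)))=F] refutes=True  ← countermodel

Result: NO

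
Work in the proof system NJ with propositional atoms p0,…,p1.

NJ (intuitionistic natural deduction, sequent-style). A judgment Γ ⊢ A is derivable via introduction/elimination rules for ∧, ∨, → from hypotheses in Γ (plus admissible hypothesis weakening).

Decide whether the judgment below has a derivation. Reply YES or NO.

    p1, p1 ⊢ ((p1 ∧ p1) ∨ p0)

Derivation (root first):
[Wk] p1, p1 ⊢ ((p1 ∧ p1) ∨ p0)
  [∨I₁] p1 ⊢ ((p1 ∧ p1) ∨ p0)
    [∧I] p1 ⊢ (p1 ∧ p1)
      [Ax] p1 ⊢ p1
      [Ax] p1 ⊢ p1

Result: YES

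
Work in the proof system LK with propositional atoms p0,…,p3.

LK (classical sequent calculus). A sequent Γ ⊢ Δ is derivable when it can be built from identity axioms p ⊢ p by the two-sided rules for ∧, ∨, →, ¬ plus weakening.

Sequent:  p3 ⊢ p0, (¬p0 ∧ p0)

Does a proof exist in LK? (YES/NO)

Search for a countermodel by truth-table:
  v=0000: Γ:[p3=F] Δ:[p0=F, (¬p0 ∧ p0)=F] refutes=False
  v=0001: Γ:[p3=T] Δ:[p0=F, (¬p0 ∧ p0)=F] refutes=True  ← countermodel

Result: NO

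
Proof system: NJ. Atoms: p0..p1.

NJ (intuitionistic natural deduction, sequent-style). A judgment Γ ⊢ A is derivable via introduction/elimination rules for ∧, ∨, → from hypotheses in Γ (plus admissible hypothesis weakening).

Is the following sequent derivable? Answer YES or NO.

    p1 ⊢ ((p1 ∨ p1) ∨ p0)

Derivation trace:
[∨I₁] p1 ⊢ ((p1 ∨ p1) ∨ p0)
  [∨I₁] p1 ⊢ (p1 ∨ p1)
    [Ax] p1 ⊢ p1

Result: YES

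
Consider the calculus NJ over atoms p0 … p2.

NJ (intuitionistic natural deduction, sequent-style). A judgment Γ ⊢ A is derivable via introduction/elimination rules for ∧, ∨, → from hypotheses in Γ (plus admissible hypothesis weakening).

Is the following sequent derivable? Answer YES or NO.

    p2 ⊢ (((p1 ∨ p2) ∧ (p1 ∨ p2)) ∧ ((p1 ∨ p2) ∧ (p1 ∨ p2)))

Proof tree:
[∧I] p2 ⊢ (((p1 ∨ p2) ∧ (p1 ∨ p2)) ∧ ((p1 ∨ p2) ∧ (p1 ∨ p2)))
  [∧I] p2 ⊢ ((p1 ∨ p2) ∧ (p1 ∨ p2))
    [∨I₂] p2 ⊢ (p1 ∨ p2)
      [Ax] p2 ⊢ p2
    [∨I₂] p2 ⊢ (p1 ∨ p2)
      [Ax] p2 ⊢ p2
  [∧I] p2 ⊢ ((p1 ∨ p2) ∧ (p1 ∨ p2))
    [∨I₂] p2 ⊢ (p1 ∨ p2)
      [Ax] p2 ⊢ p2
    [∨I₂] p2 ⊢ (p1 ∨ p2)
      [Ax] p2 ⊢ p2

Result: YES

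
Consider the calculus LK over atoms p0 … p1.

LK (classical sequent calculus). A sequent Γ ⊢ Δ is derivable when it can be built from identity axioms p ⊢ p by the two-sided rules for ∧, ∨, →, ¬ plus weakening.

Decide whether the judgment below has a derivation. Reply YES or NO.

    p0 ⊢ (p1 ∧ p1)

Search for a countermodel by truth-table:
  v=00: Γ:[p0=F] Δ:[(p1 ∧ p1)=F] refutes=False
  v=01: Γ:[p0=F] Δ:[(p1 ∧ p1)=T] refutes=False
  v=10: Γ:[p0=T] Δ:[(p1 ∧ p1)=F] refutes=True  ← countermodel

Result: NO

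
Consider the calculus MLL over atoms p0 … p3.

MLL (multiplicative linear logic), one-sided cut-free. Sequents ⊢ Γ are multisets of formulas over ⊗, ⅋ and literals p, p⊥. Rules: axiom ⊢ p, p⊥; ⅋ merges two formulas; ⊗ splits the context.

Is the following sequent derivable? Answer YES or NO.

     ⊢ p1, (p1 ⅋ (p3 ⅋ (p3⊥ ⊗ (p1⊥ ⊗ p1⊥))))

Derivation trace:
[⅋]  ⊢ p1, (p1 ⅋ (p3 ⅋ (p3⊥ ⊗ (p1⊥ ⊗ p1⊥))))
  [⅋]  ⊢ p1, p1, (p3 ⅋ (p3⊥ ⊗ (p1⊥ ⊗ p1⊥)))
    [⊗]  ⊢ p3, p1, p1, (p3⊥ ⊗ (p1⊥ ⊗ p1⊥))
      [Ax]  ⊢ p3, p3⊥
      [⊗]  ⊢ p1, p1, (p1⊥ ⊗ p1⊥)
        [Ax]  ⊢ p1, p1⊥
        [Ax]  ⊢ p1, p1⊥

Result: YES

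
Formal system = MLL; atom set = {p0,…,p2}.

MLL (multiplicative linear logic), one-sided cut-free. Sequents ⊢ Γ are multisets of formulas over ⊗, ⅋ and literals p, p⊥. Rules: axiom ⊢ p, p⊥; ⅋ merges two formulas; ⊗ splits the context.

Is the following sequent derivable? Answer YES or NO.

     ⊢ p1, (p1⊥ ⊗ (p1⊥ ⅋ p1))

Derivation (root first):
[⊗]  ⊢ p1, (p1⊥ ⊗ (p1⊥ ⅋ p1))
  [Ax]  ⊢ p1, p1⊥
  [⅋]  ⊢ (p1⊥ ⅋ p1)
    [Ax]  ⊢ p1, p1⊥

Result: YES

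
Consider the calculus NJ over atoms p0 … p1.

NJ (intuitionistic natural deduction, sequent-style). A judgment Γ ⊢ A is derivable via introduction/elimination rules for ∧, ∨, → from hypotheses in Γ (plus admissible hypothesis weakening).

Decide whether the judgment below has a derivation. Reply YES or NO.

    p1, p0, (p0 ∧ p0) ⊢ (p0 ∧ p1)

Derivation (root first):
[Wk] p1, p0, (p0 ∧ p0) ⊢ (p0 ∧ p1)
  [∧I] p1, p0 ⊢ (p0 ∧ p1)
    [Ax] p0 ⊢ p0
    [Ax] p1 ⊢ p1

Result: YES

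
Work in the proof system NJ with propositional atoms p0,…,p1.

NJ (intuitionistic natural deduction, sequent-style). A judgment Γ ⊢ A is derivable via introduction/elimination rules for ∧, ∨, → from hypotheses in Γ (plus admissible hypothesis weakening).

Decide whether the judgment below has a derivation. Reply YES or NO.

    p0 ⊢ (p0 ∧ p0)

Derivation trace:
[∧I] p0 ⊢ (p0 ∧ p0)
  [Wk] p0, p0 ⊢ p0
    [Ax] p0 ⊢ p0
  [Wk] p0, p0 ⊢ p0
    [Ax] p0 ⊢ p0

Result: YES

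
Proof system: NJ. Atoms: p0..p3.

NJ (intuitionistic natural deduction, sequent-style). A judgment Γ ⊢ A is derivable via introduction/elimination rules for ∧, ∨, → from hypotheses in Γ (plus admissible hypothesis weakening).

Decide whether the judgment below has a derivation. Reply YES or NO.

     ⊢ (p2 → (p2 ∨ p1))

Proof tree:
[→I]  ⊢ (p2 → (p2 ∨ p1))
  [∨I₁] p2 ⊢ (p2 ∨ p1)
    [Ax] p2 ⊢ p2

Result: YES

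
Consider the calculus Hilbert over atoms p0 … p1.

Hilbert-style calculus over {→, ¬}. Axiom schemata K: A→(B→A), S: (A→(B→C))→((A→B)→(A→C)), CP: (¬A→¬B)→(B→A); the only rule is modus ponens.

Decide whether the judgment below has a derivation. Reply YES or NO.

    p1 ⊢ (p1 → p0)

Truth-table refutation:
  v=00: Γ:[p1=F] Δ:[(p1 → p0)=T] refutes=False
  v=01: Γ:[p1=T] Δ:[(p1 → p0)=F] refutes=True  ← countermodel

Result: NO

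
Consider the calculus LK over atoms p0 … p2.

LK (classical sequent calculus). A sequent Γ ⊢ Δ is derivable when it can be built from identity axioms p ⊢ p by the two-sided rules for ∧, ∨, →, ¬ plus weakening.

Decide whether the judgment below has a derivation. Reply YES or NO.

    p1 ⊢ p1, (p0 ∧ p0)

Derivation (root first):
[∧R] p1 ⊢ p1, (p0 ∧ p0)
  [WR] p1 ⊢ p1, p0
    [Ax] p1 ⊢ p1
  [WR] p1 ⊢ p1, p0
    [Ax] p1 ⊢ p1

Result: YES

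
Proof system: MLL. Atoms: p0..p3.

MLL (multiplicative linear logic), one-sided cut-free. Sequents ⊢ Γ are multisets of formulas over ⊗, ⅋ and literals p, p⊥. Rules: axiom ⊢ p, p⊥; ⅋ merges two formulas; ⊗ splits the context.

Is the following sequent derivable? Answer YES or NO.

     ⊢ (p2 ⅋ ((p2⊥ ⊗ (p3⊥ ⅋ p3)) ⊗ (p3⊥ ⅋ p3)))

Proof tree:
[⅋]  ⊢ (p2 ⅋ ((p2⊥ ⊗ (p3⊥ ⅋ p3)) ⊗ (p3⊥ ⅋ p3)))
  [⊗]  ⊢ p2, ((p2⊥ ⊗ (p3⊥ ⅋ p3)) ⊗ (p3⊥ ⅋ p3))
    [⊗]  ⊢ p2, (p2⊥ ⊗ (p3⊥ ⅋ p3))
      [Ax]  ⊢ p2, p2⊥
      [⅋]  ⊢ (p3⊥ ⅋ p3)
        [Ax]  ⊢ p3, p3⊥
    [⅋]  ⊢ (p3⊥ ⅋ p3)
      [Ax]  ⊢ p3, p3⊥

Result: YES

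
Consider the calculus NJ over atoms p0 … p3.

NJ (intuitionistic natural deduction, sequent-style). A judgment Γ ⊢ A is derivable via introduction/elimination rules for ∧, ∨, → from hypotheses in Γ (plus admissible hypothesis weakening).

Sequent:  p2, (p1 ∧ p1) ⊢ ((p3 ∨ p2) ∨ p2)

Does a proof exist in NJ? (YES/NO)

Derivation (root first):
[∨I₁] p2, (p1 ∧ p1) ⊢ ((p3 ∨ p2) ∨ p2)
  [∨I₂] p2, (p1 ∧ p1) ⊢ (p3 ∨ p2)
    [Wk] p2, (p1 ∧ p1) ⊢ p2
      [Ax] p2 ⊢ p2

Result: YES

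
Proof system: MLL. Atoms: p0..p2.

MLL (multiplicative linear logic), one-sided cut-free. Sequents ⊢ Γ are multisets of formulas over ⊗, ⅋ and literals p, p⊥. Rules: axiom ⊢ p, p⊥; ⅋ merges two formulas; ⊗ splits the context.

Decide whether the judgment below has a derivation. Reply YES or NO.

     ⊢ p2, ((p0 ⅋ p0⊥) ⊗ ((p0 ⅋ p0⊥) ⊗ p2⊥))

Derivation (root first):
[⊗]  ⊢ p2, ((p0 ⅋ p0⊥) ⊗ ((p0 ⅋ p0⊥) ⊗ p2⊥))
  [⅋]  ⊢ (p0 ⅋ p0⊥)
    [Ax]  ⊢ p0, p0⊥
  [⊗]  ⊢ p2, ((p0 ⅋ p0⊥) ⊗ p2⊥)
    [⅋]  ⊢ (p0 ⅋ p0⊥)
      [Ax]  ⊢ p0, p0⊥
    [Ax]  ⊢ p2, p2⊥

Result: YES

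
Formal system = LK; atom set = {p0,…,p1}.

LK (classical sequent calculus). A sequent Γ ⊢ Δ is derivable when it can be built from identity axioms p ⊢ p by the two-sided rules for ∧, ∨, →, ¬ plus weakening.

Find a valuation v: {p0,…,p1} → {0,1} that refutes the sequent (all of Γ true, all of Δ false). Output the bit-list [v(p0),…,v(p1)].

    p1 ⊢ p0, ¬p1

Enumerate valuations to refute Γ ⊢ Δ:
  v=00: Γ:[p1=F] Δ:[p0=F, ¬p1=T] refutes=False
  v=01: Γ:[p1=T] Δ:[p0=F, ¬p1=F] refutes=True  ← countermodel

Result: [0, 1]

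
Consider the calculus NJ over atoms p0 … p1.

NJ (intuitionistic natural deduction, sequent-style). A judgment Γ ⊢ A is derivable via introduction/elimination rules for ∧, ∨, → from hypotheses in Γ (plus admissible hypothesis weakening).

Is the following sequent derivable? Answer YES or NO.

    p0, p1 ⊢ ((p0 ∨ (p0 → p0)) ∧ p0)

Derivation (root first):
[Wk] p0, p1 ⊢ ((p0 ∨ (p0 → p0)) ∧ p0)
  [∧I] p0 ⊢ ((p0 ∨ (p0 → p0)) ∧ p0)
    [∨I₂]  ⊢ (p0 ∨ (p0 → p0))
      [→I]  ⊢ (p0 → p0)
        [Ax] p0 ⊢ p0
    [Ax] p0 ⊢ p0

Result: YES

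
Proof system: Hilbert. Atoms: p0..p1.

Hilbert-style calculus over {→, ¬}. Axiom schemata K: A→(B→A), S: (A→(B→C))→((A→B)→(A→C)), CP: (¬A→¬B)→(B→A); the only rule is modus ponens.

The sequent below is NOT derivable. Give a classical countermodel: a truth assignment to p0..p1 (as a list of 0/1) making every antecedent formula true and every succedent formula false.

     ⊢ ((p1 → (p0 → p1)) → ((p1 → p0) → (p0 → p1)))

Search for a countermodel by truth-table:
  v=00: Γ:[] Δ:[((p1 → (p0 → p1)) → ((p1 → p0) → (p0 → p1)))=T] refutes=False
  v=01: Γ:[] Δ:[((p1 → (p0 → p1)) → ((p1 → p0) → (p0 → p1)))=T] refutes=False
  v=10: Γ:[] Δ:[((p1 → (p0 → p1)) → ((p1 → p0) → (p0 → p1)))=F] refutes=True  ← countermodel

Result: [1, 0]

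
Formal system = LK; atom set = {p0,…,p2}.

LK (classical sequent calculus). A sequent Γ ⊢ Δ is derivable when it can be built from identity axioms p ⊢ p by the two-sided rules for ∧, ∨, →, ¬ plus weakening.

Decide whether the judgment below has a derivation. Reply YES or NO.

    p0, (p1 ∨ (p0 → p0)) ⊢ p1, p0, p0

Proof tree:
[WR] p0, (p1 ∨ (p0 → p0)) ⊢ p1, p0, p0
  [∨L] p0, (p1 ∨ (p0 → p0)) ⊢ p1, p0
    [Ax] p1 ⊢ p1
    [→L] p0, (p0 → p0) ⊢ p0
      [Ax] p0 ⊢ p0
      [Ax] p0 ⊢ p0

Result: YES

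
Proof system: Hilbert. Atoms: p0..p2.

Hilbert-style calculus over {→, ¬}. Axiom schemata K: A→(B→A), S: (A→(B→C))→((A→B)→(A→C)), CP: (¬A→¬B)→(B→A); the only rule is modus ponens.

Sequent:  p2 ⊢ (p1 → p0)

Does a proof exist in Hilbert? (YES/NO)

Truth-table refutation:
  v=000: Γ:[p2=F] Δ:[(p1 → p0)=T] refutes=False
  v=001: Γ:[p2=T] Δ:[(p1 → p0)=T] refutes=False
  v=010: Γ:[p2=F] Δ:[(p1 → p0)=F] refutes=False
  v=011: Γ:[p2=T] Δ:[(p1 → p0)=F] refutes=True  ← countermodel

Result: NO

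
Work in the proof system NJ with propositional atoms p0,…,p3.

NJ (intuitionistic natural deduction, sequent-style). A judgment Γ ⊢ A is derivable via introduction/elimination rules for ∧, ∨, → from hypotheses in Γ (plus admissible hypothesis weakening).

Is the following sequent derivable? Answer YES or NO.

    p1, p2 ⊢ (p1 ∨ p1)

Derivation trace:
[Wk] p1, p2 ⊢ (p1 ∨ p1)
  [∨I₁] p1 ⊢ (p1 ∨ p1)
    [Ax] p1 ⊢ p1

Result: YES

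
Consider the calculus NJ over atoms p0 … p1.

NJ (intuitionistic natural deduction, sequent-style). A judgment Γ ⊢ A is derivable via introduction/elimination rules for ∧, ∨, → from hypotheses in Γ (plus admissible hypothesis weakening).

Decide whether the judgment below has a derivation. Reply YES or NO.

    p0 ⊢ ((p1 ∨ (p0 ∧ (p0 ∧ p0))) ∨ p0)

Proof tree:
[∨I₁] p0 ⊢ ((p1 ∨ (p0 ∧ (p0 ∧ p0))) ∨ p0)
  [∨I₂] p0 ⊢ (p1 ∨ (p0 ∧ (p0 ∧ p0)))
    [∧I] p0 ⊢ (p0 ∧ (p0 ∧ p0))
      [Ax] p0 ⊢ p0
      [∧I] p0 ⊢ (p0 ∧ p0)
        [Ax] p0 ⊢ p0
        [Ax] p0 ⊢ p0

Result: YES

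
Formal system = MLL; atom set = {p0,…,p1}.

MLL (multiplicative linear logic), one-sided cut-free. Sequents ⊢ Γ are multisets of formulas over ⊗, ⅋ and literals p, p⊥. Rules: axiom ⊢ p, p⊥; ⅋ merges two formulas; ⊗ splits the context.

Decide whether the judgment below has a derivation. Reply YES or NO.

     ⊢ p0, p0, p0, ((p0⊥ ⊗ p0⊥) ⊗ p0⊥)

Proof tree:
[⊗]  ⊢ p0, p0, p0, ((p0⊥ ⊗ p0⊥) ⊗ p0⊥)
  [⊗]  ⊢ p0, p0, (p0⊥ ⊗ p0⊥)
    [Ax]  ⊢ p0, p0⊥
    [Ax]  ⊢ p0, p0⊥
  [Ax]  ⊢ p0, p0⊥

Result: YES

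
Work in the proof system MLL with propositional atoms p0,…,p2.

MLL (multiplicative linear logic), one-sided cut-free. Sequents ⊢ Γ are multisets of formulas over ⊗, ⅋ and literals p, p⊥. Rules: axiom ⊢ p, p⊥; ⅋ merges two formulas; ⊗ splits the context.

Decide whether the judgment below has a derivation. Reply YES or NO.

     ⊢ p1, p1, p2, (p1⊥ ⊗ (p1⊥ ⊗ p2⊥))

Proof tree:
[⊗]  ⊢ p1, p1, p2, (p1⊥ ⊗ (p1⊥ ⊗ p2⊥))
  [Ax]  ⊢ p1, p1⊥
  [⊗]  ⊢ p1, p2, (p1⊥ ⊗ p2⊥)
    [Ax]  ⊢ p1, p1⊥
    [Ax]  ⊢ p2, p2⊥

Result: YES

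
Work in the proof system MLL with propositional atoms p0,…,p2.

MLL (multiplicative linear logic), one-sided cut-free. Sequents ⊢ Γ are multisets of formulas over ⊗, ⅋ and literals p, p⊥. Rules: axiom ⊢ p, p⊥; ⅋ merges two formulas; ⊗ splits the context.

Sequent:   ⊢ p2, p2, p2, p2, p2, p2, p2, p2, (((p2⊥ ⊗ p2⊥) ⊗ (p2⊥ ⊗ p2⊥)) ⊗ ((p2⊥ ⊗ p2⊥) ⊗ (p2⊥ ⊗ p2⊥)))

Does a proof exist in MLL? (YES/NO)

Proof tree:
[⊗]  ⊢ p2, p2, p2, p2, p2, p2, p2, p2, (((p2⊥ ⊗ p2⊥) ⊗ (p2⊥ ⊗ p2⊥)) ⊗ ((p2⊥ ⊗ p2⊥) ⊗ (p2⊥ ⊗ p2⊥)))
  [⊗]  ⊢ p2, p2, p2, p2, ((p2⊥ ⊗ p2⊥) ⊗ (p2⊥ ⊗ p2⊥))
    [⊗]  ⊢ p2, p2, (p2⊥ ⊗ p2⊥)
      [Ax]  ⊢ p2, p2⊥
      [Ax]  ⊢ p2, p2⊥
    [⊗]  ⊢ p2, p2, (p2⊥ ⊗ p2⊥)
      [Ax]  ⊢ p2, p2⊥
      [Ax]  ⊢ p2, p2⊥
  [⊗]  ⊢ p2, p2, p2, p2, ((p2⊥ ⊗ p2⊥) ⊗ (p2⊥ ⊗ p2⊥))
    [⊗]  ⊢ p2, p2, (p2⊥ ⊗ p2⊥)
      [Ax]  ⊢ p2, p2⊥
      [Ax]  ⊢ p2, p2⊥
    [⊗]  ⊢ p2, p2, (p2⊥ ⊗ p2⊥)
      [Ax]  ⊢ p2, p2⊥
      [Ax]  ⊢ p2, p2⊥

Result: YES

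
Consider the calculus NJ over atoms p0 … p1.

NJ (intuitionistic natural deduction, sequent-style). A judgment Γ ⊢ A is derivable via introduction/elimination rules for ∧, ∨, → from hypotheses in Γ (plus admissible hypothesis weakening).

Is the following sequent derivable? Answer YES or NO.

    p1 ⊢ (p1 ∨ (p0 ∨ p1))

Derivation trace:
[∨I₂] p1 ⊢ (p1 ∨ (p0 ∨ p1))
  [∨I₂] p1 ⊢ (p0 ∨ p1)
    [Ax] p1 ⊢ p1

Result: YES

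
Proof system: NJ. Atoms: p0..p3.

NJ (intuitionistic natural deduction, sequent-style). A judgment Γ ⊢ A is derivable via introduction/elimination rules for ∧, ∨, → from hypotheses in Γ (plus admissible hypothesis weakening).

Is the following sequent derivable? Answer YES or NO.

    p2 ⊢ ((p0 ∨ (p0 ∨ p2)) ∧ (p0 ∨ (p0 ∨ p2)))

Derivation (root first):
[∧I] p2 ⊢ ((p0 ∨ (p0 ∨ p2)) ∧ (p0 ∨ (p0 ∨ p2)))
  [∨I₂] p2 ⊢ (p0 ∨ (p0 ∨ p2))
    [∨I₂] p2 ⊢ (p0 ∨ p2)
      [Ax] p2 ⊢ p2
  [∨I₂] p2 ⊢ (p0 ∨ (p0 ∨ p2))
    [∨I₂] p2 ⊢ (p0 ∨ p2)
      [Ax] p2 ⊢ p2

Result: YES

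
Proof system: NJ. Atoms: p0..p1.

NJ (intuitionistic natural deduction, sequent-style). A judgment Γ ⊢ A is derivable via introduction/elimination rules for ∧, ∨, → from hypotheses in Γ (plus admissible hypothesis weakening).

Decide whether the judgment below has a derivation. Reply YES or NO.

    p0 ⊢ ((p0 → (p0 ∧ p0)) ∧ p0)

Derivation trace:
[∧I] p0 ⊢ ((p0 → (p0 ∧ p0)) ∧ p0)
  [→I]  ⊢ (p0 → (p0 ∧ p0))
    [∧I] p0 ⊢ (p0 ∧ p0)
      [Ax] p0 ⊢ p0
      [Ax] p0 ⊢ p0
  [Ax] p0 ⊢ p0

Result: YES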